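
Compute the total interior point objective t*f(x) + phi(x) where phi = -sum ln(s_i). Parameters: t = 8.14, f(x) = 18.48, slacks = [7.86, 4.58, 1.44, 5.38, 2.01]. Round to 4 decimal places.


Step 1: Compute log-barrier.
ln values: [2.0618, 1.5217, 0.3646, 1.6827, 0.6981]
phi = -(2.0618 + 1.5217 + 0.3646 + 1.6827 + 0.6981) = -6.329
Step 2: Compute augmented objective.
t*f(x) = 8.14*18.48 = 150.4272
Total = 150.4272 - 6.329 = 144.0982


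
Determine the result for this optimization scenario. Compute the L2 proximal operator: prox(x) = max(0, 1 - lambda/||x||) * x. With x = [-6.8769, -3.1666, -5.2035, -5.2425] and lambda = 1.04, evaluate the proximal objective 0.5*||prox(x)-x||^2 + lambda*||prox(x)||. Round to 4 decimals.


Step 1: Compute ||x||.
||x|| = 10.5773
Step 2: Compute scaling factor.
scale = max(0, 1 - 1.04/10.5773) = 0.9017
Step 3: prox(x) = [-6.2007, -2.8552, -4.6919, -4.727]
||prox(x)|| = 9.5373
Step 4: Proximal objective.
0.5*||prox-x||^2 = 0.5408
lambda*||prox|| = 9.9188
Total = 10.4596


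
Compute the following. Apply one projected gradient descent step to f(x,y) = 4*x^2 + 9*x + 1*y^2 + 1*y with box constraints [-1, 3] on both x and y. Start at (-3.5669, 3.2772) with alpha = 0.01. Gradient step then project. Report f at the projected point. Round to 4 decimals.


Step 1: Compute gradient at (-3.5669, 3.2772).
grad_x = 2*4*-3.5669 + 9 = -19.5352
grad_y = 2*1*3.2772 + 1 = 7.5544
Step 2: Gradient step.
x_raw = -3.5669 - 0.01*-19.5352 = -3.3715
y_raw = 3.2772 - 0.01*7.5544 = 3.2017
Step 3: Project onto [-1, 3].
x_proj = clip(-3.3715) = -1.0
y_proj = clip(3.2017) = 3.0
Step 4: Evaluate f.
f(-1.0, 3.0) = 7.0


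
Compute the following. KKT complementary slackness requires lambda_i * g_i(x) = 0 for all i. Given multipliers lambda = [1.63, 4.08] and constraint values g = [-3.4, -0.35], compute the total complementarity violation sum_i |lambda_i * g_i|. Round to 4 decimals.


KKT complementary slackness check:
lambda_1 * g_1 = 1.63 * -3.4 = -5.542
lambda_2 * g_2 = 4.08 * -0.35 = -1.428
Total violation = 5.542 + 1.428 = 6.97


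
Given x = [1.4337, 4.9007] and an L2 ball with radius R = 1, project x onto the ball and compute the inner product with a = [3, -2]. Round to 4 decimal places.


Step 1: Compute ||x|| (intermediates to 6 decimals).
||x|| = sqrt(1.4337^2 + 4.9007^2) = 5.10611
Step 2: Project.
Since ||x|| > R, scale = R/||x|| = 1/5.10611 = 0.195844, proj(x) = scale * x
proj(x) = [0.280782, 0.959773]
Step 3: Dot product.
a^T * proj(x) = 3*0.280782 - 2*0.959773 = -1.0772


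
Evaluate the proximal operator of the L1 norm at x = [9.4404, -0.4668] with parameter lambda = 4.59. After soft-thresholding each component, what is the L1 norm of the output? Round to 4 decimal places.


Soft-thresholding with lambda = 4.59:
prox(9.4404) = sign(9.4404)*max(|9.4404| - 4.59, 0) = 4.8504
prox(-0.4668) = sign(-0.4668)*max(|-0.4668| - 4.59, 0) = 0.0
prox(x) = [4.8504, 0.0]
||prox(x)||_1 = 4.8504 + 0.0 = 4.8504


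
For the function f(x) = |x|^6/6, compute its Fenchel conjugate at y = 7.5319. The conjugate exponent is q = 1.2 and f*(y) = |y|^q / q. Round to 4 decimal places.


The conjugate exponent q satisfies 1/p + 1/q = 1.
p = 6, so q = 6/(6 - 1) = 1.2
|y|^q = 7.5319^1.2 = 11.2794
f*(7.5319) = 11.2794 / 1.2 = 9.3995


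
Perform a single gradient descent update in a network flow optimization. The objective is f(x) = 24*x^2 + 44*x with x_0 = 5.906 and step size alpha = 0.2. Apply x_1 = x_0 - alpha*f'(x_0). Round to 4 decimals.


We compute the gradient at x_0 and apply the update.
f'(x) = 48*x + 44
f'(5.906) = 48*5.906 + 44 = 327.488
x_1 = 5.906 - 0.2*327.488 = -59.5916


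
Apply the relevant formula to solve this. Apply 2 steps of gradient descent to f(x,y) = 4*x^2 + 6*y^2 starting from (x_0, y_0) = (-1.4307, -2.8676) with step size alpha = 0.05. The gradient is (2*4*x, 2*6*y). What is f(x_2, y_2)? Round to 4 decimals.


Gradient descent on f(x,y) = 4*x^2 + 6*y^2.
Starting point: (-1.4307, -2.8676), alpha = 0.05
Step 1: grad_x = 2*4*-1.4307 = -11.4456, grad_y = 2*6*-2.8676 = -34.4112
  x_1 = -1.4307 - 0.05*-11.4456 = -0.8584
  y_1 = -2.8676 - 0.05*-34.4112 = -1.147
Step 2: grad_x = 2*4*-0.8584 = -6.8674, grad_y = 2*6*-1.147 = -13.7645
  x_2 = -0.8584 - 0.05*-6.8674 = -0.5151
  y_2 = -1.147 - 0.05*-13.7645 = -0.4588
f(-0.5151, -0.4588) = 4*(-0.5151)^2 + 6*(-0.4588)^2 = 2.3242


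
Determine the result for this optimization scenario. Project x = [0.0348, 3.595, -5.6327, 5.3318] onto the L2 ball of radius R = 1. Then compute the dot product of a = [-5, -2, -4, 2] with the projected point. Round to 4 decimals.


Step 1: Compute ||x|| (intermediates to 6 decimals).
||x|| = sqrt(0.0348^2 + 3.595^2 + (-5.6327)^2 + 5.3318^2) = 8.548721
Step 2: Project.
Since ||x|| > R, scale = R/||x|| = 1/8.548721 = 0.116977, proj(x) = scale * x
proj(x) = [0.004071, 0.420532, -0.658896, 0.623698]
Step 3: Dot product.
a^T * proj(x) = -5*0.004071 - 2*0.420532 - 4*(-0.658896) + 2*0.623698 = 3.0216


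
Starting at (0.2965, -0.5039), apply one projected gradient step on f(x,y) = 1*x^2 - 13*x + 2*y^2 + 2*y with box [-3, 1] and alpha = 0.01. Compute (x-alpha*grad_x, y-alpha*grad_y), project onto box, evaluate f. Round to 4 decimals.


Step 1: Compute gradient at (0.2965, -0.5039).
grad_x = 2*1*0.2965 - 13 = -12.407
grad_y = 2*2*-0.5039 + 2 = -0.0156
Step 2: Gradient step.
x_raw = 0.2965 - 0.01*-12.407 = 0.4206
y_raw = -0.5039 - 0.01*-0.0156 = -0.5037
Step 3: Project onto [-3, 1].
x_proj = clip(0.4206) = 0.4206
y_proj = clip(-0.5037) = -0.5037
Step 4: Evaluate f.
f(0.4206, -0.5037) = -5.7905


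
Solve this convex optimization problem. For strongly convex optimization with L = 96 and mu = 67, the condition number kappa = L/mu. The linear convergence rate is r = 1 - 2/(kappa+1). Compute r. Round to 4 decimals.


Step 1: Compute the condition number.
kappa = L/mu = 96/67 = 1.4328
Step 2: Compute the convergence rate.
r = 1 - 2/(kappa + 1) = 1 - 2*mu/(L + mu) = (L - mu)/(L + mu) = 29/163 = 0.1779


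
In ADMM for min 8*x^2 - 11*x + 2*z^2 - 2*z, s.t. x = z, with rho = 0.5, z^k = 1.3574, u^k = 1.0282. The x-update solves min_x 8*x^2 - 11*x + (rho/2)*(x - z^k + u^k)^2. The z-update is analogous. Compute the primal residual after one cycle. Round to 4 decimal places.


ADMM iteration with rho = 0.5, z^k = 1.3574, u^k = 1.0282
Step 1: x-update.
Minimize 8*x^2 - 11*x + (0.5/2)*(x - 1.3574 + 1.0282)^2
FOC: (2*8 + 0.5)*x = 11 + 0.5*(1.3574 - 1.0282)
x^{k+1} = 0.6766
Step 2: z-update.
Minimize 2*z^2 - 2*z + (0.5/2)*(0.6766 - z + 1.0282)^2
FOC: (2*2 + 0.5)*z = 2 + 0.5*(0.6766 + 1.0282)
z^{k+1} = 0.6339
Step 3: u-update.
u^{k+1} = 1.0282 + 0.6766 - 0.6339 = 1.071
Step 4: Primal residual = |0.6766 - 0.6339| = 0.0428


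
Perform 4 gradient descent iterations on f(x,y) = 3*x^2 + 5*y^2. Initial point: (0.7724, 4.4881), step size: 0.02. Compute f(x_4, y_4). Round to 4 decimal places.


Gradient descent on f(x,y) = 3*x^2 + 5*y^2.
Starting point: (0.7724, 4.4881), alpha = 0.02
Step 1: grad_x = 2*3*0.7724 = 4.6344, grad_y = 2*5*4.4881 = 44.881
  x_1 = 0.7724 - 0.02*4.6344 = 0.6797
  y_1 = 4.4881 - 0.02*44.881 = 3.5905
Step 2: grad_x = 2*3*0.6797 = 4.0783, grad_y = 2*5*3.5905 = 35.9048
  x_2 = 0.6797 - 0.02*4.0783 = 0.5981
  y_2 = 3.5905 - 0.02*35.9048 = 2.8724
Step 3: grad_x = 2*3*0.5981 = 3.5889, grad_y = 2*5*2.8724 = 28.7238
  x_3 = 0.5981 - 0.02*3.5889 = 0.5264
  y_3 = 2.8724 - 0.02*28.7238 = 2.2979
Step 4: grad_x = 2*3*0.5264 = 3.1582, grad_y = 2*5*2.2979 = 22.9791
  x_4 = 0.5264 - 0.02*3.1582 = 0.4632
  y_4 = 2.2979 - 0.02*22.9791 = 1.8383
f(0.4632, 1.8383) = 3*0.4632^2 + 5*1.8383^2 = 17.5409


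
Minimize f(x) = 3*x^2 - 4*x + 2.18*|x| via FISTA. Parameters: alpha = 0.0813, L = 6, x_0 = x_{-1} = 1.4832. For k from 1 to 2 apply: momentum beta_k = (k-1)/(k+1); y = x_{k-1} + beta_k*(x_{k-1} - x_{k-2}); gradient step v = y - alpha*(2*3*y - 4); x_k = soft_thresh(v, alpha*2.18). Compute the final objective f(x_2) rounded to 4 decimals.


FISTA on f(x) = 3*x^2 - 4*x + 2.18*|x|
L = 6, alpha = 0.0813
Iteration 1: beta = 0.0, y = 1.4832 + 0.0*(1.4832 - 1.4832) = 1.4832
  grad(y) = 4.8992, v = y - alpha*grad = 1.0849
  prox(v) = soft_thresh(1.0849, 0.1772) = 0.9077
Iteration 2: beta = 0.3333, y = 0.9077 + 0.3333*(0.9077 - 1.4832) = 0.7158
  grad(y) = 0.2949, v = y - alpha*grad = 0.6918
  prox(v) = soft_thresh(0.6918, 0.1772) = 0.5146
f(x_2) = 3*0.5146^2 - 4*0.5146 + 2.18*|0.5146| = -0.1421


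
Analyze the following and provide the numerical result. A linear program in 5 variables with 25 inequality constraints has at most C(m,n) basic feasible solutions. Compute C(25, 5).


Each vertex corresponds to some choice of n active constraints out of m, so the number of vertices is at most C(m, n) = m! / (n!(m-n)!).
m = 25, n = 5
Numerator: 25 * 24 * 23 * 22 * 21
Denominator: 5! = 120
C(25, 5) = 53130


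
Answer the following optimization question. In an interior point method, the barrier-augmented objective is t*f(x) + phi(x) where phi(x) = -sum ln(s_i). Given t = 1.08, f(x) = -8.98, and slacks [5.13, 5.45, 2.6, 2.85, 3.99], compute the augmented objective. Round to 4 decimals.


Step 1: Compute log-barrier.
ln values: [1.6351, 1.6956, 0.9555, 1.0473, 1.3838]
phi = -(1.6351 + 1.6956 + 0.9555 + 1.0473 + 1.3838) = -6.7173
Step 2: Compute augmented objective.
t*f(x) = 1.08*-8.98 = -9.6984
Total = -9.6984 - 6.7173 = -16.4157


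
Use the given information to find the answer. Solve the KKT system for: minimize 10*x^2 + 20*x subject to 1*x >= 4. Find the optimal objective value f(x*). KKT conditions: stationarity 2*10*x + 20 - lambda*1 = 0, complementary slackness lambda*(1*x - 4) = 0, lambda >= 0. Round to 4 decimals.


Step 1: Try lambda = 0 (constraint inactive).
x_unc = -20/(2*10) = -1.0
Check: 1*-1.0 = -1.0 < 4 -- violated!
Step 2: Constraint must be active: 1*x = 4
x* = 4/1 = 4.0
lambda = (2*10*4.0 + 20)/1 = 100.0
Step 3: Compute optimal value.
f(x*) = 10*4.0^2 + 20*4.0 = 240.0


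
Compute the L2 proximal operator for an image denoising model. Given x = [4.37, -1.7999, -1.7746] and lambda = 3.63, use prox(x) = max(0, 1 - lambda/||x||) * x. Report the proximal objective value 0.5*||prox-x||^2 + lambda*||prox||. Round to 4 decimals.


Step 1: Compute ||x||.
||x|| = 5.0483
Step 2: Compute scaling factor.
scale = max(0, 1 - 3.63/5.0483) = 0.281
Step 3: prox(x) = [1.2278, -0.5057, -0.4986]
||prox(x)|| = 1.4183
Step 4: Proximal objective.
0.5*||prox-x||^2 = 6.5885
lambda*||prox|| = 5.1484
Total = 11.737


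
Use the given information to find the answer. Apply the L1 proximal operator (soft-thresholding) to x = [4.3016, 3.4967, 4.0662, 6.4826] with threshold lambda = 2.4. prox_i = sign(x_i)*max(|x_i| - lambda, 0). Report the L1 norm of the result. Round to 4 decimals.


Soft-thresholding with lambda = 2.4:
prox(4.3016) = sign(4.3016)*max(|4.3016| - 2.4, 0) = 1.9016
prox(3.4967) = sign(3.4967)*max(|3.4967| - 2.4, 0) = 1.0967
prox(4.0662) = sign(4.0662)*max(|4.0662| - 2.4, 0) = 1.6662
prox(6.4826) = sign(6.4826)*max(|6.4826| - 2.4, 0) = 4.0826
prox(x) = [1.9016, 1.0967, 1.6662, 4.0826]
||prox(x)||_1 = 1.9016 + 1.0967 + 1.6662 + 4.0826 = 8.7471


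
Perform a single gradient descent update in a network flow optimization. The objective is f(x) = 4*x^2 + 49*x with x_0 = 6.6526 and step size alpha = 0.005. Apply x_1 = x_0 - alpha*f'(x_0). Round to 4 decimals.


We compute the gradient at x_0 and apply the update.
f'(x) = 8*x + 49
f'(6.6526) = 8*6.6526 + 49 = 102.2208
x_1 = 6.6526 - 0.005*102.2208 = 6.1415


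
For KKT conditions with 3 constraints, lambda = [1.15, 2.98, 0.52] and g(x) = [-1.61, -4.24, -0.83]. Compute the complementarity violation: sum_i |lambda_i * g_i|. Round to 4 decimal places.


KKT complementary slackness check:
lambda_1 * g_1 = 1.15 * -1.61 = -1.8515
lambda_2 * g_2 = 2.98 * -4.24 = -12.6352
lambda_3 * g_3 = 0.52 * -0.83 = -0.4316
Total violation = 1.8515 + 12.6352 + 0.4316 = 14.9183


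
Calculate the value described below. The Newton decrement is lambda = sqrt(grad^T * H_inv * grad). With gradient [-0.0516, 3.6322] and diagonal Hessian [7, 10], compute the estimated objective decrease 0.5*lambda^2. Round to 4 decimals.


Step 1: H is diagonal, so H^(-1) * g = [-0.0074, 0.3632].
Step 2: g^T H^(-1) g = sum_i g_i^2 / H_ii
  = (-0.0516)^2/7 + (3.6322)^2/10
  = 0.0004 + 1.3193 = 1.3197
Step 3: Objective decrease = 0.5 * g^T H^(-1) g = 0.6598


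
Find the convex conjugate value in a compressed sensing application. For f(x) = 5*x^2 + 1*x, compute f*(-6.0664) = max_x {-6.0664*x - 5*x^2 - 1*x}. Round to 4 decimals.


f*(y) = sup_x {y*x - a*x^2 - b*x} = sup_x {(y-b)*x - a*x^2}
FOC: (y - b) - 2a*x = 0 => x* = (y - b)/(2a)
x* = (-6.0664 - 1)/(2*5) = -0.7066
f*(-6.0664) = (y-b)^2/(4a) = (-6.0664 - 1)^2/(4*5)
= 49.934/20 = 2.4967


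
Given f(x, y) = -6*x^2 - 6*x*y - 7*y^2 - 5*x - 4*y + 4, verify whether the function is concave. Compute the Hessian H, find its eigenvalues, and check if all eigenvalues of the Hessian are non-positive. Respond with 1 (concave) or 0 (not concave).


The Hessian of f(x,y) = -6*x^2 - 6*x*y - 7*y^2 - 5*x - 4*y + 4 is:
H = [[-12, -6], [-6, -14]]
Trace = -12 - 14 = -26
Determinant = -12*-14 - (-6)^2 = 132
Discriminant = (-26)^2 - 4*132 = 148.0
Eigenvalues: lambda_1 = -19.0828, lambda_2 = -6.9172
The function is concave.

1


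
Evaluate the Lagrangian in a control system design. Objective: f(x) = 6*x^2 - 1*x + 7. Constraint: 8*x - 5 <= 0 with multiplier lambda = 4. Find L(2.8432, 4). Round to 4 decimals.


Step 1: Evaluate f(x).
f(2.8432) = 6*2.8432^2 - 1*2.8432 + 7 = 52.6595
Step 2: Evaluate g(x).
g(2.8432) = 8*2.8432 - 5 = 17.7456
Step 3: Compute Lagrangian.
L = 52.6595 + 4*17.7456 = 123.6419


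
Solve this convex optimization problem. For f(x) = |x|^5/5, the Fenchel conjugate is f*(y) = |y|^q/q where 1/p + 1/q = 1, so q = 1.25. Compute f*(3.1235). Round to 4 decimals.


The conjugate exponent q satisfies 1/p + 1/q = 1.
p = 5, so q = 5/(5 - 1) = 1.25
|y|^q = 3.1235^1.25 = 4.1524
f*(3.1235) = 4.1524 / 1.25 = 3.3219


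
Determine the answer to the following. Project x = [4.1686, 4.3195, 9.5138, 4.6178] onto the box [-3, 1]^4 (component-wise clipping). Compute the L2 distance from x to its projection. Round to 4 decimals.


Project each component onto [-3, 1].
clip(4.1686) = 1.0, clip(4.3195) = 1.0, clip(9.5138) = 1.0, clip(4.6178) = 1.0
Projection = [1.0, 1.0, 1.0, 1.0]
Squared diffs: [10.04, 11.0191, 72.4848, 13.0885]
Distance = sqrt(106.6324) = 10.3263


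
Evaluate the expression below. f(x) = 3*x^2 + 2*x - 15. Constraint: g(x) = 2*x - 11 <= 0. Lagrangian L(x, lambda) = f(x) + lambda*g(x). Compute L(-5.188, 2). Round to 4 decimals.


Step 1: Evaluate f(x).
f(-5.188) = 3*(-5.188)^2 + 2*(-5.188) - 15 = 55.37
Step 2: Evaluate g(x).
g(-5.188) = 2*-5.188 - 11 = -21.376
Step 3: Compute Lagrangian.
L = 55.37 + 2*-21.376 = 12.618


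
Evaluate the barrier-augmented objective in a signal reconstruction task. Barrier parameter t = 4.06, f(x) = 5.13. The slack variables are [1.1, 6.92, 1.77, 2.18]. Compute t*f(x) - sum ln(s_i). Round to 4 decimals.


Step 1: Compute log-barrier.
ln values: [0.0953, 1.9344, 0.571, 0.7793]
phi = -(0.0953 + 1.9344 + 0.571 + 0.7793) = -3.38
Step 2: Compute augmented objective.
t*f(x) = 4.06*5.13 = 20.8278
Total = 20.8278 - 3.38 = 17.4478


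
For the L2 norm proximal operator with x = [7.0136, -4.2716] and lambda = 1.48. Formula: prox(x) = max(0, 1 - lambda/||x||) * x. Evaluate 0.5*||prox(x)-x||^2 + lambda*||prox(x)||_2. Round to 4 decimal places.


Step 1: Compute ||x||.
||x|| = 8.212
Step 2: Compute scaling factor.
scale = max(0, 1 - 1.48/8.212) = 0.8198
Step 3: prox(x) = [5.7496, -3.5018]
||prox(x)|| = 6.732
Step 4: Proximal objective.
0.5*||prox-x||^2 = 1.0952
lambda*||prox|| = 9.9634
Total = 11.0586


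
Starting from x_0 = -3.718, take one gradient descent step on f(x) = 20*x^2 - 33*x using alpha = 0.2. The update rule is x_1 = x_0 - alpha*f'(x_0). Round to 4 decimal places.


We compute the gradient at x_0 and apply the update.
f'(x) = 40*x - 33
f'(-3.718) = 40*-3.718 - 33 = -181.72
x_1 = -3.718 - 0.2*-181.72 = 32.626


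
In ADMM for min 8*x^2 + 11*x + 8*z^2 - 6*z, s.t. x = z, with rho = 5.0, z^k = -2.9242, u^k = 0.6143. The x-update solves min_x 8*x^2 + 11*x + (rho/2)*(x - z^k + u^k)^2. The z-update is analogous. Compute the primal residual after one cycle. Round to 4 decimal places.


ADMM iteration with rho = 5.0, z^k = -2.9242, u^k = 0.6143
Step 1: x-update.
Minimize 8*x^2 + 11*x + (5.0/2)*(x + 2.9242 + 0.6143)^2
FOC: (2*8 + 5.0)*x = -11 + 5.0*(-2.9242 - 0.6143)
x^{k+1} = -1.3663
Step 2: z-update.
Minimize 8*z^2 - 6*z + (5.0/2)*(-1.3663 - z + 0.6143)^2
FOC: (2*8 + 5.0)*z = 6 + 5.0*(-1.3663 + 0.6143)
z^{k+1} = 0.1067
Step 3: u-update.
u^{k+1} = 0.6143 - 1.3663 - 0.1067 = -0.8587
Step 4: Primal residual = |-1.3663 - 0.1067| = 1.473


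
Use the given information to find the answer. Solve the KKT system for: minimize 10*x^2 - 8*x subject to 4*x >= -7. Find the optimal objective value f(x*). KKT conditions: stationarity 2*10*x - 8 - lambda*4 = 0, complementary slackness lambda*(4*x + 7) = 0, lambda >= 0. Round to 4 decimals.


Step 1: Try lambda = 0 (constraint inactive).
Stationarity: 2*10*x - 8 = 0
x* = 8/(2*10) = 0.4
Check constraint: 4*0.4 = 1.6 >= -7 -- satisfied.
Step 2: Compute optimal value.
f(x*) = 10*0.4^2 - 8*0.4 = -1.6


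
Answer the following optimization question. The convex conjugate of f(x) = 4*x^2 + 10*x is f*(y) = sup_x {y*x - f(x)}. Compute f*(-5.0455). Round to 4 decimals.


f*(y) = sup_x {y*x - a*x^2 - b*x} = sup_x {(y-b)*x - a*x^2}
FOC: (y - b) - 2a*x = 0 => x* = (y - b)/(2a)
x* = (-5.0455 - 10)/(2*4) = -1.8807
f*(-5.0455) = (y-b)^2/(4a) = (-5.0455 - 10)^2/(4*4)
= 226.3671/16 = 14.1479


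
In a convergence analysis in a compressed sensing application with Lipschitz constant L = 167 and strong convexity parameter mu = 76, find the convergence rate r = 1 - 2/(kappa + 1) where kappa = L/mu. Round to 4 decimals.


Step 1: Compute the condition number.
kappa = L/mu = 167/76 = 2.1974
Step 2: Compute the convergence rate.
r = 1 - 2/(kappa + 1) = 1 - 2*mu/(L + mu) = (L - mu)/(L + mu) = 91/243 = 0.3745


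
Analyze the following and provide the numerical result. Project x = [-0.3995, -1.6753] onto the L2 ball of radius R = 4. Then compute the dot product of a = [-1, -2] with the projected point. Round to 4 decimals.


Step 1: Compute ||x|| (intermediates to 6 decimals).
||x|| = sqrt((-0.3995)^2 + (-1.6753)^2) = 1.722275
Step 2: Project.
Since ||x|| <= R, proj = x (no scaling needed).
proj(x) = [-0.3995, -1.6753]
Step 3: Dot product.
a^T * proj(x) = -1*(-0.3995) - 2*(-1.6753) = 3.7501


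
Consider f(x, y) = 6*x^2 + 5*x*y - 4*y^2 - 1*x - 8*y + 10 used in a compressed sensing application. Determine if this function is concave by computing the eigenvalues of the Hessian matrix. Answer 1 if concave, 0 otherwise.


The Hessian of f(x,y) = 6*x^2 + 5*x*y - 4*y^2 - 1*x - 8*y + 10 is:
H = [[12, 5], [5, -8]]
Trace = 12 - 8 = 4
Determinant = 12*-8 - (5)^2 = -121
Discriminant = (4)^2 - 4*-121 = 500.0
Eigenvalues: lambda_1 = -9.1803, lambda_2 = 13.1803
The function is not concave.

0


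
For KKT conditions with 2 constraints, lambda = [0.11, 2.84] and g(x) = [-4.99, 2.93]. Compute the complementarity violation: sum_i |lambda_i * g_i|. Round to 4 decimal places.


KKT complementary slackness check:
lambda_1 * g_1 = 0.11 * -4.99 = -0.5489
lambda_2 * g_2 = 2.84 * 2.93 = 8.3212
Total violation = 0.5489 + 8.3212 = 8.8701


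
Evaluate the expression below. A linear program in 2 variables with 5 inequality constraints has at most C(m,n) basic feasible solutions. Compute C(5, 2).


Each vertex corresponds to some choice of n active constraints out of m, so the number of vertices is at most C(m, n) = m! / (n!(m-n)!).
m = 5, n = 2
Numerator: 5 * 4
Denominator: 2! = 2
C(5, 2) = 10


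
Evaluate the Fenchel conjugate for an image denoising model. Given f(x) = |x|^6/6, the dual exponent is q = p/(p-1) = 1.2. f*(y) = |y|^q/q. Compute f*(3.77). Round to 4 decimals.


The conjugate exponent q satisfies 1/p + 1/q = 1.
p = 6, so q = 6/(6 - 1) = 1.2
|y|^q = 3.77^1.2 = 4.916
f*(3.77) = 4.916 / 1.2 = 4.0966


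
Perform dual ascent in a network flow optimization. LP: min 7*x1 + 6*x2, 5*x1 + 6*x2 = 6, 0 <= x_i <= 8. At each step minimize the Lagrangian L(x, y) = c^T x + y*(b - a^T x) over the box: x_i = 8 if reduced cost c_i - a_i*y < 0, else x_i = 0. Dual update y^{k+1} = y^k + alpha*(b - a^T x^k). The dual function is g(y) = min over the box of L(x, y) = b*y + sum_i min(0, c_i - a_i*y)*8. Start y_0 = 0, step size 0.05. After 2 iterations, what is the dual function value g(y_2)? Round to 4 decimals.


Dual ascent for LP: min 7*x1 + 6*x2, 5*x1 + 6*x2 = 6, 0 <= x_i <= 8
Step 1: y^k = 0.0, reduced costs: (7.0, 6.0)
  x^k = (0.0, 0.0), subgradient = b - a^T x = 6.0
  y^{k+1} = 0.0 + 0.05*6.0 = 0.3
Step 2: y^k = 0.3, reduced costs: (5.5, 4.2)
  x^k = (0.0, 0.0), subgradient = b - a^T x = 6.0
  y^{k+1} = 0.3 + 0.05*6.0 = 0.6
Dual objective at y_2 = 0.6: reduced costs (4.0, 2.4), box minimizer x = (0.0, 0.0)
g(y_2) = b*y + (c1 - a1*y)*x1 + (c2 - a2*y)*x2 = 6*0.6 + 4.0*0.0 + 2.4*0.0 = 3.6 + 0.0 + 0.0 = 3.6


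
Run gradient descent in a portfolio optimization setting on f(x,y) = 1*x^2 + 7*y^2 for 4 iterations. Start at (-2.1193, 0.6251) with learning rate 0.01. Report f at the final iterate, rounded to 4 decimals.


Gradient descent on f(x,y) = 1*x^2 + 7*y^2.
Starting point: (-2.1193, 0.6251), alpha = 0.01
Step 1: grad_x = 2*1*-2.1193 = -4.2386, grad_y = 2*7*0.6251 = 8.7514
  x_1 = -2.1193 - 0.01*-4.2386 = -2.0769
  y_1 = 0.6251 - 0.01*8.7514 = 0.5376
Step 2: grad_x = 2*1*-2.0769 = -4.1538, grad_y = 2*7*0.5376 = 7.5262
  x_2 = -2.0769 - 0.01*-4.1538 = -2.0354
  y_2 = 0.5376 - 0.01*7.5262 = 0.4623
Step 3: grad_x = 2*1*-2.0354 = -4.0708, grad_y = 2*7*0.4623 = 6.4725
  x_3 = -2.0354 - 0.01*-4.0708 = -1.9947
  y_3 = 0.4623 - 0.01*6.4725 = 0.3976
Step 4: grad_x = 2*1*-1.9947 = -3.9893, grad_y = 2*7*0.3976 = 5.5664
  x_4 = -1.9947 - 0.01*-3.9893 = -1.9548
  y_4 = 0.3976 - 0.01*5.5664 = 0.3419
f(-1.9548, 0.3419) = 1*(-1.9548)^2 + 7*0.3419^2 = 4.6396


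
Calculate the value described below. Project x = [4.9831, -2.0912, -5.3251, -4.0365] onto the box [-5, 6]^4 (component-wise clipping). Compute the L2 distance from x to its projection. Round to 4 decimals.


Project each component onto [-5, 6].
clip(4.9831) = 4.9831, clip(-2.0912) = -2.0912, clip(-5.3251) = -5.0, clip(-4.0365) = -4.0365
Projection = [4.9831, -2.0912, -5.0, -4.0365]
Squared diffs: [0.0, 0.0, 0.1057, 0.0]
Distance = sqrt(0.1057) = 0.3251


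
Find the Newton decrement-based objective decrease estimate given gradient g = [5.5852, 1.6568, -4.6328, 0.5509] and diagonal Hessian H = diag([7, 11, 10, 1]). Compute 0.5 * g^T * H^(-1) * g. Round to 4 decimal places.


Step 1: H is diagonal, so H^(-1) * g = [0.7979, 0.1506, -0.4633, 0.5509].
Step 2: g^T H^(-1) g = sum_i g_i^2 / H_ii
  = (5.5852)^2/7 + (1.6568)^2/11 + (-4.6328)^2/10 + (0.5509)^2/1
  = 4.4564 + 0.2495 + 2.1463 + 0.3035 = 7.1557
Step 3: Objective decrease = 0.5 * g^T H^(-1) g = 3.5778


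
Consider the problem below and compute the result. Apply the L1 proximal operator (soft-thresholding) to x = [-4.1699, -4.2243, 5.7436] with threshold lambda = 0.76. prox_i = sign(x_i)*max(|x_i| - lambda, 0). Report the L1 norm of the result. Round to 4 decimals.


Soft-thresholding with lambda = 0.76:
prox(-4.1699) = sign(-4.1699)*max(|-4.1699| - 0.76, 0) = -3.4099
prox(-4.2243) = sign(-4.2243)*max(|-4.2243| - 0.76, 0) = -3.4643
prox(5.7436) = sign(5.7436)*max(|5.7436| - 0.76, 0) = 4.9836
prox(x) = [-3.4099, -3.4643, 4.9836]
||prox(x)||_1 = 3.4099 + 3.4643 + 4.9836 = 11.8578


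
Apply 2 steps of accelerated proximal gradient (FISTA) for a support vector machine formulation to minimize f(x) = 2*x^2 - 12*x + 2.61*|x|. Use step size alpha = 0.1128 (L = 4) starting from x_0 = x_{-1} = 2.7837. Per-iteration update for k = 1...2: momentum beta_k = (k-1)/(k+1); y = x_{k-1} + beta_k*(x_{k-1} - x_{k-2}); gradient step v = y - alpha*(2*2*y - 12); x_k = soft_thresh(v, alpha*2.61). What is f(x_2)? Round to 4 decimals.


FISTA on f(x) = 2*x^2 - 12*x + 2.61*|x|
L = 4, alpha = 0.1128
Iteration 1: beta = 0.0, y = 2.7837 + 0.0*(2.7837 - 2.7837) = 2.7837
  grad(y) = -0.8652, v = y - alpha*grad = 2.8813
  prox(v) = soft_thresh(2.8813, 0.2944) = 2.5869
Iteration 2: beta = 0.3333, y = 2.5869 + 0.3333*(2.5869 - 2.7837) = 2.5213
  grad(y) = -1.9149, v = y - alpha*grad = 2.7373
  prox(v) = soft_thresh(2.7373, 0.2944) = 2.4429
f(x_2) = 2*2.4429^2 - 12*2.4429 + 2.61*|2.4429| = -11.0033


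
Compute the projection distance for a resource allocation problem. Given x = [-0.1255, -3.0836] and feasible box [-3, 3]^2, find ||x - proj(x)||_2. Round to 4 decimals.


Project each component onto [-3, 3].
clip(-0.1255) = -0.1255, clip(-3.0836) = -3.0
Projection = [-0.1255, -3.0]
Squared diffs: [0.0, 0.007]
Distance = sqrt(0.007) = 0.0836


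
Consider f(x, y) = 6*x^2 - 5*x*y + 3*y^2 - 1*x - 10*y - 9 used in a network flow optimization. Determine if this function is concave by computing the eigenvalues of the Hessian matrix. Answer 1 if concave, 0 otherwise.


The Hessian of f(x,y) = 6*x^2 - 5*x*y + 3*y^2 - 1*x - 10*y - 9 is:
H = [[12, -5], [-5, 6]]
Trace = 12 + 6 = 18
Determinant = 12*6 - (-5)^2 = 47
Discriminant = (18)^2 - 4*47 = 136.0
Eigenvalues: lambda_1 = 3.169, lambda_2 = 14.831
The function is not concave.

0


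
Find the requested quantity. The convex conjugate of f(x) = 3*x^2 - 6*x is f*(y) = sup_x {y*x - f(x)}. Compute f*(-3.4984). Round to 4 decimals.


f*(y) = sup_x {y*x - a*x^2 - b*x} = sup_x {(y-b)*x - a*x^2}
FOC: (y - b) - 2a*x = 0 => x* = (y - b)/(2a)
x* = (-3.4984 + 6)/(2*3) = 0.4169
f*(-3.4984) = (y-b)^2/(4a) = (-3.4984 + 6)^2/(4*3)
= 6.258/12 = 0.5215


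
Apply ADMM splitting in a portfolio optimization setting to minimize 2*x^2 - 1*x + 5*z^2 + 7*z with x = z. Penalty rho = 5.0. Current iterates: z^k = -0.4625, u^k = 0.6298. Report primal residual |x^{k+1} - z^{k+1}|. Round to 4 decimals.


ADMM iteration with rho = 5.0, z^k = -0.4625, u^k = 0.6298
Step 1: x-update.
Minimize 2*x^2 - 1*x + (5.0/2)*(x + 0.4625 + 0.6298)^2
FOC: (2*2 + 5.0)*x = 1 + 5.0*(-0.4625 - 0.6298)
x^{k+1} = -0.4957
Step 2: z-update.
Minimize 5*z^2 + 7*z + (5.0/2)*(-0.4957 - z + 0.6298)^2
FOC: (2*5 + 5.0)*z = -7 + 5.0*(-0.4957 + 0.6298)
z^{k+1} = -0.422
Step 3: u-update.
u^{k+1} = 0.6298 - 0.4957 + 0.422 = 0.5561
Step 4: Primal residual = |-0.4957 + 0.422| = 0.0737


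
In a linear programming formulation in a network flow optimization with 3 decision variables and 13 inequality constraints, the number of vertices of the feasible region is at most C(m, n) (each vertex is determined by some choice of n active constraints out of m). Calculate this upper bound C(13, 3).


Each vertex corresponds to some choice of n active constraints out of m, so the number of vertices is at most C(m, n) = m! / (n!(m-n)!).
m = 13, n = 3
Numerator: 13 * 12 * 11
Denominator: 3! = 6
C(13, 3) = 286


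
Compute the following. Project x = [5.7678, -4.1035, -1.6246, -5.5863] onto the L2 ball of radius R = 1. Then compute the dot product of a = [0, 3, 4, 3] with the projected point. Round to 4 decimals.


Step 1: Compute ||x|| (intermediates to 6 decimals).
||x|| = sqrt(5.7678^2 + (-4.1035)^2 + (-1.6246)^2 + (-5.5863)^2) = 9.162549
Step 2: Project.
Since ||x|| > R, scale = R/||x|| = 1/9.162549 = 0.10914, proj(x) = scale * x
proj(x) = [0.629498, -0.447856, -0.177309, -0.609689]
Step 3: Dot product.
a^T * proj(x) = 0*0.629498 + 3*(-0.447856) + 4*(-0.177309) + 3*(-0.609689) = -3.8819


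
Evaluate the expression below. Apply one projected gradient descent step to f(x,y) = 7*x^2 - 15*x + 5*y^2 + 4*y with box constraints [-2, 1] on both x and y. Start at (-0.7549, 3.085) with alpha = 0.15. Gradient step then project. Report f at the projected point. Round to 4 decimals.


Step 1: Compute gradient at (-0.7549, 3.085).
grad_x = 2*7*-0.7549 - 15 = -25.5686
grad_y = 2*5*3.085 + 4 = 34.85
Step 2: Gradient step.
x_raw = -0.7549 - 0.15*-25.5686 = 3.0804
y_raw = 3.085 - 0.15*34.85 = -2.1425
Step 3: Project onto [-2, 1].
x_proj = clip(3.0804) = 1.0
y_proj = clip(-2.1425) = -2.0
Step 4: Evaluate f.
f(1.0, -2.0) = 4.0


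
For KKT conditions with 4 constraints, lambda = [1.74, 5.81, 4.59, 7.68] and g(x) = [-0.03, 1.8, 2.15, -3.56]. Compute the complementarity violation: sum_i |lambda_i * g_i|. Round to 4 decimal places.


KKT complementary slackness check:
lambda_1 * g_1 = 1.74 * -0.03 = -0.0522
lambda_2 * g_2 = 5.81 * 1.8 = 10.458
lambda_3 * g_3 = 4.59 * 2.15 = 9.8685
lambda_4 * g_4 = 7.68 * -3.56 = -27.3408
Total violation = 0.0522 + 10.458 + 9.8685 + 27.3408 = 47.7195


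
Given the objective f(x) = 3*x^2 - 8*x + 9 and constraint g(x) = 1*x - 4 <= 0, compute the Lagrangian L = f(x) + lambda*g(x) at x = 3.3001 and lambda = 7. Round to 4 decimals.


Step 1: Evaluate f(x).
f(3.3001) = 3*3.3001^2 - 8*3.3001 + 9 = 15.2712
Step 2: Evaluate g(x).
g(3.3001) = 1*3.3001 - 4 = -0.6999
Step 3: Compute Lagrangian.
L = 15.2712 + 7*-0.6999 = 10.3719


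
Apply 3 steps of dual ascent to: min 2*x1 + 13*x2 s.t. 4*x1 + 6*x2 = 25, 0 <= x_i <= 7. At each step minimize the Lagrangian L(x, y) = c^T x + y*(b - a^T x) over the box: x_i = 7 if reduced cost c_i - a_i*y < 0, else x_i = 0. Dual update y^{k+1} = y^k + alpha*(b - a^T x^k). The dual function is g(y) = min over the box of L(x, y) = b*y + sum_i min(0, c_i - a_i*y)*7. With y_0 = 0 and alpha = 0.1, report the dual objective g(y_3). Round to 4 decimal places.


Dual ascent for LP: min 2*x1 + 13*x2, 4*x1 + 6*x2 = 25, 0 <= x_i <= 7
Step 1: y^k = 0.0, reduced costs: (2.0, 13.0)
  x^k = (0.0, 0.0), subgradient = b - a^T x = 25.0
  y^{k+1} = 0.0 + 0.1*25.0 = 2.5
Step 2: y^k = 2.5, reduced costs: (-8.0, -2.0)
  x^k = (7.0, 7.0), subgradient = b - a^T x = -45.0
  y^{k+1} = 2.5 + 0.1*-45.0 = -2.0
Step 3: y^k = -2.0, reduced costs: (10.0, 25.0)
  x^k = (0.0, 0.0), subgradient = b - a^T x = 25.0
  y^{k+1} = -2.0 + 0.1*25.0 = 0.5
Dual objective at y_3 = 0.5: reduced costs (0.0, 10.0), box minimizer x = (0.0, 0.0)
g(y_3) = b*y + (c1 - a1*y)*x1 + (c2 - a2*y)*x2 = 25*0.5 + 0.0*0.0 + 10.0*0.0 = 12.5 + 0.0 + 0.0 = 12.5


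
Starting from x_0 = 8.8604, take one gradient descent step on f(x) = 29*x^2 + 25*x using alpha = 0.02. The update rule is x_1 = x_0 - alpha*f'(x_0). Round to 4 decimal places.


We compute the gradient at x_0 and apply the update.
f'(x) = 58*x + 25
f'(8.8604) = 58*8.8604 + 25 = 538.9032
x_1 = 8.8604 - 0.02*538.9032 = -1.9177


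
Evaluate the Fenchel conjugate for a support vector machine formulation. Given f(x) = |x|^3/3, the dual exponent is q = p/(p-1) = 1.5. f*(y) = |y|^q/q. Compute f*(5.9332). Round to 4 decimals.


The conjugate exponent q satisfies 1/p + 1/q = 1.
p = 3, so q = 3/(3 - 1) = 1.5
|y|^q = 5.9332^1.5 = 14.4522
f*(5.9332) = 14.4522 / 1.5 = 9.6348


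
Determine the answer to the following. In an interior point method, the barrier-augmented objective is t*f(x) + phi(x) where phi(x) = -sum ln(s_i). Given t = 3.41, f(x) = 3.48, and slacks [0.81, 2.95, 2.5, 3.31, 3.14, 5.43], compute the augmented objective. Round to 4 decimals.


Step 1: Compute log-barrier.
ln values: [-0.2107, 1.0818, 0.9163, 1.1969, 1.1442, 1.6919]
phi = -(-0.2107 + 1.0818 + 0.9163 + 1.1969 + 1.1442 + 1.6919) = -5.8205
Step 2: Compute augmented objective.
t*f(x) = 3.41*3.48 = 11.8668
Total = 11.8668 - 5.8205 = 6.0463


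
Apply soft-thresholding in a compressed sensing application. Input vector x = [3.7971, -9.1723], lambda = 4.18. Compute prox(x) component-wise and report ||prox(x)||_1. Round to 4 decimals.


Soft-thresholding with lambda = 4.18:
prox(3.7971) = sign(3.7971)*max(|3.7971| - 4.18, 0) = 0.0
prox(-9.1723) = sign(-9.1723)*max(|-9.1723| - 4.18, 0) = -4.9923
prox(x) = [0.0, -4.9923]
||prox(x)||_1 = 0.0 + 4.9923 = 4.9923


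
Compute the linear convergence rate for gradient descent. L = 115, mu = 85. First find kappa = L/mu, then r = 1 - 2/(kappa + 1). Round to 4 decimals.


Step 1: Compute the condition number.
kappa = L/mu = 115/85 = 1.3529
Step 2: Compute the convergence rate.
r = 1 - 2/(kappa + 1) = 1 - 2*mu/(L + mu) = (L - mu)/(L + mu) = 30/200 = 0.15


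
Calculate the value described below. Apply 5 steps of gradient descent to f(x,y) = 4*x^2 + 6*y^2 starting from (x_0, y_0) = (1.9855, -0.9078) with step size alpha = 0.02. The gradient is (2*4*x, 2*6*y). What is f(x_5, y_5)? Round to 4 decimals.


Gradient descent on f(x,y) = 4*x^2 + 6*y^2.
Starting point: (1.9855, -0.9078), alpha = 0.02
Step 1: grad_x = 2*4*1.9855 = 15.884, grad_y = 2*6*-0.9078 = -10.8936
  x_1 = 1.9855 - 0.02*15.884 = 1.6678
  y_1 = -0.9078 - 0.02*-10.8936 = -0.6899
Step 2: grad_x = 2*4*1.6678 = 13.3426, grad_y = 2*6*-0.6899 = -8.2791
  x_2 = 1.6678 - 0.02*13.3426 = 1.401
  y_2 = -0.6899 - 0.02*-8.2791 = -0.5243
Step 3: grad_x = 2*4*1.401 = 11.2078, grad_y = 2*6*-0.5243 = -6.2921
  x_3 = 1.401 - 0.02*11.2078 = 1.1768
  y_3 = -0.5243 - 0.02*-6.2921 = -0.3985
Step 4: grad_x = 2*4*1.1768 = 9.4145, grad_y = 2*6*-0.3985 = -4.782
  x_4 = 1.1768 - 0.02*9.4145 = 0.9885
  y_4 = -0.3985 - 0.02*-4.782 = -0.3029
Step 5: grad_x = 2*4*0.9885 = 7.9082, grad_y = 2*6*-0.3029 = -3.6343
  x_5 = 0.9885 - 0.02*7.9082 = 0.8304
  y_5 = -0.3029 - 0.02*-3.6343 = -0.2302
f(0.8304, -0.2302) = 4*0.8304^2 + 6*(-0.2302)^2 = 3.0759


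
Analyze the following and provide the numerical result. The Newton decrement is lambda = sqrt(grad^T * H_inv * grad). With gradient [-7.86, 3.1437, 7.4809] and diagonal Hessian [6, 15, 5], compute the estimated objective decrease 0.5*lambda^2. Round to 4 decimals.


Step 1: H is diagonal, so H^(-1) * g = [-1.31, 0.2096, 1.4962].
Step 2: g^T H^(-1) g = sum_i g_i^2 / H_ii
  = (-7.86)^2/6 + (3.1437)^2/15 + (7.4809)^2/5
  = 10.2966 + 0.6589 + 11.1928 = 22.1482
Step 3: Objective decrease = 0.5 * g^T H^(-1) g = 11.0741


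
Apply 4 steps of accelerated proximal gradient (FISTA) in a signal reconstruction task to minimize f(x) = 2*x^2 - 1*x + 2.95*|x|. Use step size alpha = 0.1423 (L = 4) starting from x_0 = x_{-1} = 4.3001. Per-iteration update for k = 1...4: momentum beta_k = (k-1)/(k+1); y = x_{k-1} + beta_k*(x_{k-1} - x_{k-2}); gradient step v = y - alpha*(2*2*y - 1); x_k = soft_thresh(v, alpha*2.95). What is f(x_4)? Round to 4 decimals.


FISTA on f(x) = 2*x^2 - 1*x + 2.95*|x|
L = 4, alpha = 0.1423
Iteration 1: beta = 0.0, y = 4.3001 + 0.0*(4.3001 - 4.3001) = 4.3001
  grad(y) = 16.2004, v = y - alpha*grad = 1.9948
  prox(v) = soft_thresh(1.9948, 0.4198) = 1.575
Iteration 2: beta = 0.3333, y = 1.575 + 0.3333*(1.575 - 4.3001) = 0.6666
  grad(y) = 1.6665, v = y - alpha*grad = 0.4295
  prox(v) = soft_thresh(0.4295, 0.4198) = 0.0097
Iteration 3: beta = 0.5, y = 0.0097 + 0.5*(0.0097 - 1.575) = -0.7729
  grad(y) = -4.0918, v = y - alpha*grad = -0.1907
  prox(v) = soft_thresh(-0.1907, 0.4198) = 0.0
Iteration 4: beta = 0.6, y = 0.0 + 0.6*(0.0 - 0.0097) = -0.0058
  grad(y) = -1.0233, v = y - alpha*grad = 0.1398
  prox(v) = soft_thresh(0.1398, 0.4198) = 0.0
f(x_4) = 2*0.0^2 - 1*0.0 + 2.95*|0.0| = 0.0


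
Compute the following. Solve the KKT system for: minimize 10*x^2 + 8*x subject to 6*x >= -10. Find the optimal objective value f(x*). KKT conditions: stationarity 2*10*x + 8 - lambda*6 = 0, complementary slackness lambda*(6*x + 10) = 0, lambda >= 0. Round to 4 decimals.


Step 1: Try lambda = 0 (constraint inactive).
Stationarity: 2*10*x + 8 = 0
x* = -8/(2*10) = -0.4
Check constraint: 6*-0.4 = -2.4 >= -10 -- satisfied.
Step 2: Compute optimal value.
f(x*) = 10*(-0.4)^2 + 8*(-0.4) = -1.6


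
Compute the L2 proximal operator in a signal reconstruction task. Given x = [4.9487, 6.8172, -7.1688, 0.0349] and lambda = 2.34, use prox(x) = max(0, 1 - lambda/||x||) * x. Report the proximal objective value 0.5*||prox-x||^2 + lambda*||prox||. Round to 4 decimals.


Step 1: Compute ||x||.
||x|| = 11.0615
Step 2: Compute scaling factor.
scale = max(0, 1 - 2.34/11.0615) = 0.7885
Step 3: prox(x) = [3.9018, 5.3751, -5.6523, 0.0275]
||prox(x)|| = 8.7215
Step 4: Proximal objective.
0.5*||prox-x||^2 = 2.7378
lambda*||prox|| = 20.4083
Total = 23.1461


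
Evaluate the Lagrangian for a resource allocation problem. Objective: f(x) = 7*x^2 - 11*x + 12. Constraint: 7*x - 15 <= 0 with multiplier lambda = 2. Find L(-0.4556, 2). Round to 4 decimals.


Step 1: Evaluate f(x).
f(-0.4556) = 7*(-0.4556)^2 - 11*(-0.4556) + 12 = 18.4646
Step 2: Evaluate g(x).
g(-0.4556) = 7*-0.4556 - 15 = -18.1892
Step 3: Compute Lagrangian.
L = 18.4646 + 2*-18.1892 = -17.9138


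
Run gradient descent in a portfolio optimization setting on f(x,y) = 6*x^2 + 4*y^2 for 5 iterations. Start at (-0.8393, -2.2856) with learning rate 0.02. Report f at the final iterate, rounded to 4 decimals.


Gradient descent on f(x,y) = 6*x^2 + 4*y^2.
Starting point: (-0.8393, -2.2856), alpha = 0.02
Step 1: grad_x = 2*6*-0.8393 = -10.0716, grad_y = 2*4*-2.2856 = -18.2848
  x_1 = -0.8393 - 0.02*-10.0716 = -0.6379
  y_1 = -2.2856 - 0.02*-18.2848 = -1.9199
Step 2: grad_x = 2*6*-0.6379 = -7.6544, grad_y = 2*4*-1.9199 = -15.3592
  x_2 = -0.6379 - 0.02*-7.6544 = -0.4848
  y_2 = -1.9199 - 0.02*-15.3592 = -1.6127
Step 3: grad_x = 2*6*-0.4848 = -5.8174, grad_y = 2*4*-1.6127 = -12.9018
  x_3 = -0.4848 - 0.02*-5.8174 = -0.3684
  y_3 = -1.6127 - 0.02*-12.9018 = -1.3547
Step 4: grad_x = 2*6*-0.3684 = -4.4212, grad_y = 2*4*-1.3547 = -10.8375
  x_4 = -0.3684 - 0.02*-4.4212 = -0.28
  y_4 = -1.3547 - 0.02*-10.8375 = -1.1379
Step 5: grad_x = 2*6*-0.28 = -3.3601, grad_y = 2*4*-1.1379 = -9.1035
  x_5 = -0.28 - 0.02*-3.3601 = -0.2128
  y_5 = -1.1379 - 0.02*-9.1035 = -0.9559
f(-0.2128, -0.9559) = 6*(-0.2128)^2 + 4*(-0.9559)^2 = 3.9264


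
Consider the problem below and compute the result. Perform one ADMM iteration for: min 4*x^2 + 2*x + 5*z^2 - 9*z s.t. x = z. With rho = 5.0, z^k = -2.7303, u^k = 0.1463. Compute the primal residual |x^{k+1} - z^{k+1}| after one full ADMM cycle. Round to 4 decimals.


ADMM iteration with rho = 5.0, z^k = -2.7303, u^k = 0.1463
Step 1: x-update.
Minimize 4*x^2 + 2*x + (5.0/2)*(x + 2.7303 + 0.1463)^2
FOC: (2*4 + 5.0)*x = -2 + 5.0*(-2.7303 - 0.1463)
x^{k+1} = -1.2602
Step 2: z-update.
Minimize 5*z^2 - 9*z + (5.0/2)*(-1.2602 - z + 0.1463)^2
FOC: (2*5 + 5.0)*z = 9 + 5.0*(-1.2602 + 0.1463)
z^{k+1} = 0.2287
Step 3: u-update.
u^{k+1} = 0.1463 - 1.2602 - 0.2287 = -1.3426
Step 4: Primal residual = |-1.2602 - 0.2287| = 1.4889


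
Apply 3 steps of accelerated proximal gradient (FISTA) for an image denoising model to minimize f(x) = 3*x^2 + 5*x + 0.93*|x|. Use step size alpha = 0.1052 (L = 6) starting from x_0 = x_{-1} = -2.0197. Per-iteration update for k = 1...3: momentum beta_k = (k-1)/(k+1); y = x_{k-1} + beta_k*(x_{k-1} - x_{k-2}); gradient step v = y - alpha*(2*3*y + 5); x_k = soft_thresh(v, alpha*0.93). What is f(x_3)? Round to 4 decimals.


FISTA on f(x) = 3*x^2 + 5*x + 0.93*|x|
L = 6, alpha = 0.1052
Iteration 1: beta = 0.0, y = -2.0197 + 0.0*(-2.0197 + 2.0197) = -2.0197
  grad(y) = -7.1182, v = y - alpha*grad = -1.2709
  prox(v) = soft_thresh(-1.2709, 0.0978) = -1.173
Iteration 2: beta = 0.3333, y = -1.173 + 0.3333*(-1.173 + 2.0197) = -0.8908
  grad(y) = -0.3448, v = y - alpha*grad = -0.8545
  prox(v) = soft_thresh(-0.8545, 0.0978) = -0.7567
Iteration 3: beta = 0.5, y = -0.7567 + 0.5*(-0.7567 + 1.173) = -0.5485
  grad(y) = 1.7088, v = y - alpha*grad = -0.7283
  prox(v) = soft_thresh(-0.7283, 0.0978) = -0.6305
f(x_3) = 3*(-0.6305)^2 + 5*(-0.6305) + 0.93*|-0.6305| = -1.3735


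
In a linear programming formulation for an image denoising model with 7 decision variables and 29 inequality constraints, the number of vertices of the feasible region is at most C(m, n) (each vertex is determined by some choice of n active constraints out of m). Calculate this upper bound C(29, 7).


Each vertex corresponds to some choice of n active constraints out of m, so the number of vertices is at most C(m, n) = m! / (n!(m-n)!).
m = 29, n = 7
Numerator: 29 * 28 * 27 * 26 * 25 * 24 * 23
Denominator: 7! = 5040
C(29, 7) = 1560780


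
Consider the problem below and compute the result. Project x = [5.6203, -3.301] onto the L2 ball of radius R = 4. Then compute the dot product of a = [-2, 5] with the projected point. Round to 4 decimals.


Step 1: Compute ||x|| (intermediates to 6 decimals).
||x|| = sqrt(5.6203^2 + (-3.301)^2) = 6.518004
Step 2: Project.
Since ||x|| > R, scale = R/||x|| = 4/6.518004 = 0.613685, proj(x) = scale * x
proj(x) = [3.449094, -2.025774]
Step 3: Dot product.
a^T * proj(x) = -2*3.449094 + 5*(-2.025774) = -17.0271
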